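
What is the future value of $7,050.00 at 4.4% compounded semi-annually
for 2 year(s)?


Formula: FV = P * (1 + r/m)^(m*t)
Period rate: r/m = 0.044 / 2 = 0.022
Total periods: m*t = 2 * 2 = 4
Growth factor: (1 + 0.022)^4 = 1.090947
FV = $7,050.00 * 1.090947 = $7,691.18

$7,691.18


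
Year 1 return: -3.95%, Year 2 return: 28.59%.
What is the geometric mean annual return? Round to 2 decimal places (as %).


Formula: Geometric mean = ((1+r1)*(1+r2))^(1/2) - 1
Product: (1 + -0.0395) * (1 + 0.2859) = 0.9605 * 1.2859 = 1.235107
Square root: 1.235107^0.5 = 1.111354
Geometric mean = 1.111354 - 1 = 0.111354
As percentage: 11.14%

11.14%


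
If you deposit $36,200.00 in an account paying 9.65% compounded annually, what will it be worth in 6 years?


Formula: FV = P * (1 + r)^n
Substituting: FV = $36,200.00 * (1 + 0.0965)^6
Growth factor: (1.0965)^6 = 1.738008
FV = $36,200.00 * 1.738008 = $62,915.90

$62,915.90


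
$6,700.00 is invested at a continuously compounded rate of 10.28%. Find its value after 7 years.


Formula: FV = P * e^(r*t)
Exponent: r*t = 0.1028 * 7 = 0.7196
e^(0.7196) = 2.053612
FV = $6,700.00 * 2.053612 = $13,759.20

$13,759.20


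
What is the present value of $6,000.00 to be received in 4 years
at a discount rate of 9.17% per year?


Formula: PV = FV / (1 + r)^n
Substituting: PV = $6,000.00 / (1 + 0.0917)^4
Discount factor: (1.0917)^4 = 1.420408
PV = $6,000.00 / 1.420408 = $4,224.14

$4,224.14


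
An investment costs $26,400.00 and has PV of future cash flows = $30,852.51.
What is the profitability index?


Formula: PI = PV(cash flows) / initial investment
Substituting: PI = $30,852.51 / $26,400.00
PI = 1.1687

1.1687


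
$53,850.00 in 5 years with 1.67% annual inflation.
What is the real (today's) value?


Formula: Real value = nominal / (1 + inflation)^years
Price level: (1 + 0.0167)^5 = 1.086336
Real value = $53,850.00 / 1.086336 = $49,570.30

$49,570.30


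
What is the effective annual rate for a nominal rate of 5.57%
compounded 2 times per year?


Formula: EAR = (1 + r/m)^m - 1
Period rate: r/m = 0.0557 / 2 = 0.02785
Compounding: (1 + 0.02785)^2 = 1.056476
EAR = 1.056476 - 1 = 0.056476

0.056476


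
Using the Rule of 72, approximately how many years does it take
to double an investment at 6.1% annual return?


Formula: Years ≈ 72 / r
Substituting: Years ≈ 72 / 6.1
Years ≈ 11.8

11.8 years


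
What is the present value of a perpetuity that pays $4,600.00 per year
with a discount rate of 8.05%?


Formula: PV = C / r
Substituting: PV = $4,600.00 / 0.0805
PV = $57,142.86

$57,142.86


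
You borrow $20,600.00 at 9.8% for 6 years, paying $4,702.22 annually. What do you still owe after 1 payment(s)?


Formula: Balance = PV*(1+r)^k - PMT*((1+r)^k - 1)/r
Growth: (1 + 0.098)^1 = 1.098
Accumulated factor: ((1+r)^k - 1)/r = 1.0
Balance = $20,600.00 * 1.098 - $4,702.22 * 1.0
Balance = $17,916.58

$17,916.58


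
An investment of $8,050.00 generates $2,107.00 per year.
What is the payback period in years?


Formula: Payback = investment / annual cash flow
Substituting: Payback = $8,050.00 / $2,107.00
Payback = 3.8206 years

3.8206 years


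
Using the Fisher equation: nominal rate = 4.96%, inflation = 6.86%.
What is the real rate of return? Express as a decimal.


Formula: (1 + r_real) = (1 + r_nom) / (1 + inflation)
Substituting: (1 + r_real) = 1.0496 / 1.0686
(1 + r_real) = 0.98222
r_real = 0.98222 - 1 = -0.01778

-0.01778


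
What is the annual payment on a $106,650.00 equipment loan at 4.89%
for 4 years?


Formula: PMT = PV * r / (1 - (1+r)^(-n))
Denominator: 1 - (1 + 0.0489)^(-4) = 0.173841
Numerator: $106,650.00 * 0.0489 = 5215.185
PMT = 5215.185 / 0.173841 = $29,999.75

$29,999.75


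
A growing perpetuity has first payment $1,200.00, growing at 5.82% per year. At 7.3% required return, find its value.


Formula: PV = C / (r - g)
Spread: r - g = 0.073 - 0.0582 = 0.0148
Substituting: PV = $1,200.00 / 0.0148
PV = $81,081.08

$81,081.08


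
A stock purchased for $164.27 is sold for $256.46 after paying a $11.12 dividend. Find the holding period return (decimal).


Formula: HPR = (P1 - P0 + D) / P0
Gain: $256.46 - $164.27 + $11.12 = $103.31
HPR = $103.31 / $164.27 = 0.6289

0.6289


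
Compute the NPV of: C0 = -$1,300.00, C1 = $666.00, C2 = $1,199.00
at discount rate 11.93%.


Formula: NPV = C0 + C1/(1+r) + C2/(1+r)^2
Discount C1: $666.00 / (1 + 0.1193) = $595.01
Discount C2: $1,199.00 / (1 + 0.1193)^2 = $957.03
NPV = -$1,300.00 + $595.01 + $957.03 = $252.05

$252.05


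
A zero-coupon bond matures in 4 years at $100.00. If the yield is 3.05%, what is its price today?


Formula: Price = FV / (1 + r)^n
Substituting: Price = $100.00 / (1 + 0.0305)^4
Discount factor: (1.0305)^4 = 1.127696
Price = $100.00 / 1.127696 = $88.68

$88.68


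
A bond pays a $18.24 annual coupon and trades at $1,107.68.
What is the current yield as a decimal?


Formula: Current yield = annual coupon / price
Substituting: CY = $18.24 / $1,107.68
CY = 0.016467

0.016467


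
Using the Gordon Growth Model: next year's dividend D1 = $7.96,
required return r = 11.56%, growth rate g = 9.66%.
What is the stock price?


Formula: P = D1 / (r - g)
Spread: r - g = 0.1156 - 0.0966 = 0.019
Substituting: P = $7.96 / 0.019
P = $418.95

$418.95


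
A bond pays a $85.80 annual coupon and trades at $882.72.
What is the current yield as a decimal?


Formula: Current yield = annual coupon / price
Substituting: CY = $85.80 / $882.72
CY = 0.0972

0.0972


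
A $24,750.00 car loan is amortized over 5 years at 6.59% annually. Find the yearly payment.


Formula: PMT = PV * r / (1 - (1+r)^(-n))
Denominator: 1 - (1 + 0.0659)^(-5) = 0.273195
Numerator: $24,750.00 * 0.0659 = 1631.025
PMT = 1631.025 / 0.273195 = $5,970.18

$5,970.18


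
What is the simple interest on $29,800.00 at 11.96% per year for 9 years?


Formula: I = P * r * t
Substituting: I = $29,800.00 * 0.1196 * 9
Step: I = $29,800.00 * 1.0764
I = $32,076.72

$32,076.72


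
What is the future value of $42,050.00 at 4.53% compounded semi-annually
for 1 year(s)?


Formula: FV = P * (1 + r/m)^(m*t)
Period rate: r/m = 0.0453 / 2 = 0.02265
Total periods: m*t = 2 * 1 = 2
Growth factor: (1 + 0.02265)^2 = 1.045813
FV = $42,050.00 * 1.045813 = $43,976.44

$43,976.44


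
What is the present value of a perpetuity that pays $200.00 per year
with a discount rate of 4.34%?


Formula: PV = C / r
Substituting: PV = $200.00 / 0.0434
PV = $4,608.29

$4,608.29


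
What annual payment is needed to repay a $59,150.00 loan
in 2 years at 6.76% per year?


Formula: PMT = PV * r / (1 - (1+r)^(-n))
Denominator: 1 - (1 + 0.0676)^(-2) = 0.12263
Numerator: $59,150.00 * 0.0676 = 3998.54
PMT = 3998.54 / 0.12263 = $32,606.59

$32,606.59


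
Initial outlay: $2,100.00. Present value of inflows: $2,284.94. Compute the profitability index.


Formula: PI = PV(cash flows) / initial investment
Substituting: PI = $2,284.94 / $2,100.00
PI = 1.0881

1.0881


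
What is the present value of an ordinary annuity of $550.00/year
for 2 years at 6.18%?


Formula: PV = PMT * (1 - (1+r)^(-n)) / r
Discount factor: (1 + 0.0618)^(-2) = 0.886981
Bracket: 1 - 0.886981 = 0.113019
PV = $550.00 * 0.113019 / 0.0618 = $1,005.83

$1,005.83


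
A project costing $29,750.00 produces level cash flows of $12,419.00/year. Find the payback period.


Formula: Payback = investment / annual cash flow
Substituting: Payback = $29,750.00 / $12,419.00
Payback = 2.3955 years

2.3955 years


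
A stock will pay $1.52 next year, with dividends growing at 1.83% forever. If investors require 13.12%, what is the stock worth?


Formula: P = D1 / (r - g)
Spread: r - g = 0.1312 - 0.0183 = 0.1129
Substituting: P = $1.52 / 0.1129
P = $13.46

$13.46


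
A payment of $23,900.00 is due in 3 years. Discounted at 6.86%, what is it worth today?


Formula: PV = FV / (1 + r)^n
Substituting: PV = $23,900.00 / (1 + 0.0686)^3
Discount factor: (1.0686)^3 = 1.220241
PV = $23,900.00 / 1.220241 = $19,586.30

$19,586.30


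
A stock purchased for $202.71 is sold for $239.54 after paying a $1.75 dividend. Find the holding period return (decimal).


Formula: HPR = (P1 - P0 + D) / P0
Gain: $239.54 - $202.71 + $1.75 = $38.58
HPR = $38.58 / $202.71 = 0.1903

0.1903


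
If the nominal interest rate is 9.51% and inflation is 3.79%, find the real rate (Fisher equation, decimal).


Formula: (1 + r_real) = (1 + r_nom) / (1 + inflation)
Substituting: (1 + r_real) = 1.0951 / 1.0379
(1 + r_real) = 1.055111
r_real = 1.055111 - 1 = 0.055111

0.055111


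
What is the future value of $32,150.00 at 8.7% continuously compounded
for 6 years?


Formula: FV = P * e^(r*t)
Exponent: r*t = 0.087 * 6 = 0.522
e^(0.522) = 1.685395
FV = $32,150.00 * 1.685395 = $54,185.45

$54,185.45


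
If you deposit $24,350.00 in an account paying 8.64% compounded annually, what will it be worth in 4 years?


Formula: FV = P * (1 + r)^n
Substituting: FV = $24,350.00 * (1 + 0.0864)^4
Growth factor: (1.0864)^4 = 1.393025
FV = $24,350.00 * 1.393025 = $33,920.17

$33,920.17


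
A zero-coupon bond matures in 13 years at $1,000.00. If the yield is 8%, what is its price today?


Formula: Price = FV / (1 + r)^n
Substituting: Price = $1,000.00 / (1 + 0.08)^13
Discount factor: (1.08)^13 = 2.719624
Price = $1,000.00 / 2.719624 = $367.70

$367.70


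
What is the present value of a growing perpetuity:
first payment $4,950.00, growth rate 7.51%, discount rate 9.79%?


Formula: PV = C / (r - g)
Spread: r - g = 0.0979 - 0.0751 = 0.0228
Substituting: PV = $4,950.00 / 0.0228
PV = $217,105.26

$217,105.26


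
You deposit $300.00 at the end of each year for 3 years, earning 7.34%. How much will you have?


Formula: FV = PMT * ((1+r)^n - 1) / r
Growth factor: (1 + 0.0734)^3 = 1.236758
Numerator: 1.236758 - 1 = 0.236758
FV = $300.00 * 0.236758 / 0.0734 = $967.68

$967.68


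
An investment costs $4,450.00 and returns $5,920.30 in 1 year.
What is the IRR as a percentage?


Formula: IRR = C1/C0 - 1
Substituting: IRR = $5,920.30 / $4,450.00 - 1
Ratio: 1.330404 - 1 = 0.330404
IRR = 33.0404%

33.0404%


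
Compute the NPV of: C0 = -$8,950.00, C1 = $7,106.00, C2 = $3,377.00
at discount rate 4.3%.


Formula: NPV = C0 + C1/(1+r) + C2/(1+r)^2
Discount C1: $7,106.00 / (1 + 0.043) = $6,813.04
Discount C2: $3,377.00 / (1 + 0.043)^2 = $3,104.29
NPV = -$8,950.00 + $6,813.04 + $3,104.29 = $967.33

$967.33


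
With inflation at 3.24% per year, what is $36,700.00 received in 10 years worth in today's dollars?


Formula: Real value = nominal / (1 + inflation)^years
Price level: (1 + 0.0324)^10 = 1.375561
Real value = $36,700.00 / 1.375561 = $26,680.02

$26,680.02


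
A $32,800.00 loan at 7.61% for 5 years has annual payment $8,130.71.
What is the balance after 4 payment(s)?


Formula: Balance = PV*(1+r)^k - PMT*((1+r)^k - 1)/r
Growth: (1 + 0.0761)^4 = 1.340944
Accumulated factor: ((1+r)^k - 1)/r = 4.480206
Balance = $32,800.00 * 1.340944 - $8,130.71 * 4.480206
Balance = $7,555.70

$7,555.70


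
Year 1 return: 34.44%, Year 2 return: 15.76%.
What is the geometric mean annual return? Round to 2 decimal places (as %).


Formula: Geometric mean = ((1+r1)*(1+r2))^(1/2) - 1
Product: (1 + 0.3444) * (1 + 0.1576) = 1.3444 * 1.1576 = 1.556277
Square root: 1.556277^0.5 = 1.247508
Geometric mean = 1.247508 - 1 = 0.247508
As percentage: 24.75%

24.75%


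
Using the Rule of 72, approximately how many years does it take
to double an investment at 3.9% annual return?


Formula: Years ≈ 72 / r
Substituting: Years ≈ 72 / 3.9
Years ≈ 18.5

18.5 years


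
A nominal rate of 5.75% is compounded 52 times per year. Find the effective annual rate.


Formula: EAR = (1 + r/m)^m - 1
Period rate: r/m = 0.0575 / 52 = 0.001106
Compounding: (1 + 0.001106)^52 = 1.059152
EAR = 1.059152 - 1 = 0.059152

0.059152


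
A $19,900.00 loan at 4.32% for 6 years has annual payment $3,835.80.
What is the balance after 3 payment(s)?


Formula: Balance = PV*(1+r)^k - PMT*((1+r)^k - 1)/r
Growth: (1 + 0.0432)^3 = 1.135279
Accumulated factor: ((1+r)^k - 1)/r = 3.131466
Balance = $19,900.00 * 1.135279 - $3,835.80 * 3.131466
Balance = $10,580.38

$10,580.38


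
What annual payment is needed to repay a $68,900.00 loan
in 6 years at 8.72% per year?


Formula: PMT = PV * r / (1 - (1+r)^(-n))
Denominator: 1 - (1 + 0.0872)^(-6) = 0.394459
Numerator: $68,900.00 * 0.0872 = 6008.08
PMT = 6008.08 / 0.394459 = $15,231.18

$15,231.18


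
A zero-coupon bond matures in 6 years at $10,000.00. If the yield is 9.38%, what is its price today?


Formula: Price = FV / (1 + r)^n
Substituting: Price = $10,000.00 / (1 + 0.0938)^6
Discount factor: (1.0938)^6 = 1.712488
Price = $10,000.00 / 1.712488 = $5,839.46

$5,839.46


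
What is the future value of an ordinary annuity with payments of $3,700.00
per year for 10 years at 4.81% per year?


Formula: FV = PMT * ((1+r)^n - 1) / r
Growth factor: (1 + 0.0481)^10 = 1.599658
Numerator: 1.599658 - 1 = 0.599658
FV = $3,700.00 * 0.599658 / 0.0481 = $46,127.56

$46,127.56


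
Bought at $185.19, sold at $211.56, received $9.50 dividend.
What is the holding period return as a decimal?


Formula: HPR = (P1 - P0 + D) / P0
Gain: $211.56 - $185.19 + $9.50 = $35.87
HPR = $35.87 / $185.19 = 0.1937

0.1937


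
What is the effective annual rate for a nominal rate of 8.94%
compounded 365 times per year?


Formula: EAR = (1 + r/m)^m - 1
Period rate: r/m = 0.0894 / 365 = 0.000245
Compounding: (1 + 0.000245)^365 = 1.093506
EAR = 1.093506 - 1 = 0.093506

0.093506


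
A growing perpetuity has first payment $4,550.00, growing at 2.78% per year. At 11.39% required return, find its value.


Formula: PV = C / (r - g)
Spread: r - g = 0.1139 - 0.0278 = 0.0861
Substituting: PV = $4,550.00 / 0.0861
PV = $52,845.53

$52,845.53


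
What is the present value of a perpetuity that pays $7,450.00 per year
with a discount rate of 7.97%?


Formula: PV = C / r
Substituting: PV = $7,450.00 / 0.0797
PV = $93,475.53

$93,475.53


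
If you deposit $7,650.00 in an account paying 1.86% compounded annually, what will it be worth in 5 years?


Formula: FV = P * (1 + r)^n
Substituting: FV = $7,650.00 * (1 + 0.0186)^5
Growth factor: (1.0186)^5 = 1.096525
FV = $7,650.00 * 1.096525 = $8,388.41

$8,388.41


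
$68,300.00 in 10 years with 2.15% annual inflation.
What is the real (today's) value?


Formula: Real value = nominal / (1 + inflation)^years
Price level: (1 + 0.0215)^10 = 1.23704
Real value = $68,300.00 / 1.23704 = $55,212.45

$55,212.45


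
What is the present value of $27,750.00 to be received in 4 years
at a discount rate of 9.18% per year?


Formula: PV = FV / (1 + r)^n
Substituting: PV = $27,750.00 / (1 + 0.0918)^4
Discount factor: (1.0918)^4 = 1.420929
PV = $27,750.00 / 1.420929 = $19,529.48

$19,529.48


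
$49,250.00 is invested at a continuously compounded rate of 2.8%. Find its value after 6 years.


Formula: FV = P * e^(r*t)
Exponent: r*t = 0.028 * 6 = 0.168
e^(0.168) = 1.182937
FV = $49,250.00 * 1.182937 = $58,259.63

$58,259.63


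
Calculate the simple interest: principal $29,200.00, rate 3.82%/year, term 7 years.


Formula: I = P * r * t
Substituting: I = $29,200.00 * 0.0382 * 7
Step: I = $29,200.00 * 0.2674
I = $7,808.08

$7,808.08


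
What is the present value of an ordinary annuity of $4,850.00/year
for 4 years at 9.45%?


Formula: PV = PMT * (1 - (1+r)^(-n)) / r
Discount factor: (1 + 0.0945)^(-4) = 0.696846
Bracket: 1 - 0.696846 = 0.303154
PV = $4,850.00 * 0.303154 / 0.0945 = $15,558.69

$15,558.69


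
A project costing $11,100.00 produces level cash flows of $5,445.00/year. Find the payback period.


Formula: Payback = investment / annual cash flow
Substituting: Payback = $11,100.00 / $5,445.00
Payback = 2.0386 years

2.0386 years


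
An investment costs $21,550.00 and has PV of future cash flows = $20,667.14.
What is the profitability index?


Formula: PI = PV(cash flows) / initial investment
Substituting: PI = $20,667.14 / $21,550.00
PI = 0.959

0.959


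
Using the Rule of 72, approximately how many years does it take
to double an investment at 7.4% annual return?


Formula: Years ≈ 72 / r
Substituting: Years ≈ 72 / 7.4
Years ≈ 9.7

9.7 years


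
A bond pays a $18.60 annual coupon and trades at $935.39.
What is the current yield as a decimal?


Formula: Current yield = annual coupon / price
Substituting: CY = $18.60 / $935.39
CY = 0.019885

0.019885


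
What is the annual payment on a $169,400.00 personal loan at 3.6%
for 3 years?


Formula: PMT = PV * r / (1 - (1+r)^(-n))
Denominator: 1 - (1 + 0.036)^(-3) = 0.100667
Numerator: $169,400.00 * 0.036 = 6098.4
PMT = 6098.4 / 0.100667 = $60,580.19

$60,580.19


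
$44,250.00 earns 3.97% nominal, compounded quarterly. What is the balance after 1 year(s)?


Formula: FV = P * (1 + r/m)^(m*t)
Period rate: r/m = 0.0397 / 4 = 0.009925
Total periods: m*t = 4 * 1 = 4
Growth factor: (1 + 0.009925)^4 = 1.040295
FV = $44,250.00 * 1.040295 = $46,033.05

$46,033.05


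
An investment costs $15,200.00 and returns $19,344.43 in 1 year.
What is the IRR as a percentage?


Formula: IRR = C1/C0 - 1
Substituting: IRR = $19,344.43 / $15,200.00 - 1
Ratio: 1.27266 - 1 = 0.27266
IRR = 27.266%

27.266%


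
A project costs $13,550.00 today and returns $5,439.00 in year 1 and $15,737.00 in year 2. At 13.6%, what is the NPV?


Formula: NPV = C0 + C1/(1+r) + C2/(1+r)^2
Discount C1: $5,439.00 / (1 + 0.136) = $4,787.85
Discount C2: $15,737.00 / (1 + 0.136)^2 = $12,194.54
NPV = -$13,550.00 + $4,787.85 + $12,194.54 = $3,432.39

$3,432.39


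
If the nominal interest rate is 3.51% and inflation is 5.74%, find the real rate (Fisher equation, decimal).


Formula: (1 + r_real) = (1 + r_nom) / (1 + inflation)
Substituting: (1 + r_real) = 1.0351 / 1.0574
(1 + r_real) = 0.978911
r_real = 0.978911 - 1 = -0.021089

-0.021089


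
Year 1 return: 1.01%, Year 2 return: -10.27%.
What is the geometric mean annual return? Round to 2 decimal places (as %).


Formula: Geometric mean = ((1+r1)*(1+r2))^(1/2) - 1
Product: (1 + 0.0101) * (1 + -0.1027) = 1.0101 * 0.8973 = 0.906363
Square root: 0.906363^0.5 = 0.952031
Geometric mean = 0.952031 - 1 = -0.047969
As percentage: -4.80%

-4.80%


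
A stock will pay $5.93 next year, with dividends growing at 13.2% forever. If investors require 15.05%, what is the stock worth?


Formula: P = D1 / (r - g)
Spread: r - g = 0.1505 - 0.132 = 0.0185
Substituting: P = $5.93 / 0.0185
P = $320.54

$320.54


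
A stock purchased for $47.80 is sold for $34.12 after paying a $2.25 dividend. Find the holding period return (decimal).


Formula: HPR = (P1 - P0 + D) / P0
Gain: $34.12 - $47.80 + $2.25 = -$11.43
HPR = -$11.43 / $47.80 = -0.2391

-0.2391


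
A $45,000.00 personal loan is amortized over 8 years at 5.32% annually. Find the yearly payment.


Formula: PMT = PV * r / (1 - (1+r)^(-n))
Denominator: 1 - (1 + 0.0532)^(-8) = 0.339439
Numerator: $45,000.00 * 0.0532 = 2394.0
PMT = 2394.0 / 0.339439 = $7,052.82

$7,052.82


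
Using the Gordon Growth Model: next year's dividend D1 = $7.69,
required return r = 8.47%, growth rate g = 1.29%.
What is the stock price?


Formula: P = D1 / (r - g)
Spread: r - g = 0.0847 - 0.0129 = 0.0718
Substituting: P = $7.69 / 0.0718
P = $107.10

$107.10


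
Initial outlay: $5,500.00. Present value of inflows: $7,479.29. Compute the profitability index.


Formula: PI = PV(cash flows) / initial investment
Substituting: PI = $7,479.29 / $5,500.00
PI = 1.3599

1.3599


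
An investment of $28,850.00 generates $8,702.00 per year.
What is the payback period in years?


Formula: Payback = investment / annual cash flow
Substituting: Payback = $28,850.00 / $8,702.00
Payback = 3.3153 years

3.3153 years


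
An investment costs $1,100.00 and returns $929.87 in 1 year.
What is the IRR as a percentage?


Formula: IRR = C1/C0 - 1
Substituting: IRR = $929.87 / $1,100.00 - 1
Ratio: 0.845336 - 1 = -0.154664
IRR = -15.4664%

-15.4664%


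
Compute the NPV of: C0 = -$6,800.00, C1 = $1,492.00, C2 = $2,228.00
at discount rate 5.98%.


Formula: NPV = C0 + C1/(1+r) + C2/(1+r)^2
Discount C1: $1,492.00 / (1 + 0.0598) = $1,407.81
Discount C2: $2,228.00 / (1 + 0.0598)^2 = $1,983.66
NPV = -$6,800.00 + $1,407.81 + $1,983.66 = -$3,408.53

-$3,408.53


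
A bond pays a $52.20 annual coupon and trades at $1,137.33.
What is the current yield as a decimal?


Formula: Current yield = annual coupon / price
Substituting: CY = $52.20 / $1,137.33
CY = 0.045897

0.045897


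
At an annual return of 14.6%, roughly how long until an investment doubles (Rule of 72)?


Formula: Years ≈ 72 / r
Substituting: Years ≈ 72 / 14.6
Years ≈ 4.9

4.9 years


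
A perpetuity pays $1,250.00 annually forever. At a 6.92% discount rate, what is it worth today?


Formula: PV = C / r
Substituting: PV = $1,250.00 / 0.0692
PV = $18,063.58

$18,063.58


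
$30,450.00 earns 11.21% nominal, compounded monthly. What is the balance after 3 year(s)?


Formula: FV = P * (1 + r/m)^(m*t)
Period rate: r/m = 0.1121 / 12 = 0.009342
Total periods: m*t = 12 * 3 = 36
Growth factor: (1 + 0.009342)^36 = 1.397575
FV = $30,450.00 * 1.397575 = $42,556.17

$42,556.17


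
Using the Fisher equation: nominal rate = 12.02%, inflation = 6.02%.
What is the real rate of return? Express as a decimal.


Formula: (1 + r_real) = (1 + r_nom) / (1 + inflation)
Substituting: (1 + r_real) = 1.1202 / 1.0602
(1 + r_real) = 1.056593
r_real = 1.056593 - 1 = 0.056593

0.056593


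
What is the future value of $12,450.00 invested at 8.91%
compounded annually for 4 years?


Formula: FV = P * (1 + r)^n
Substituting: FV = $12,450.00 * (1 + 0.0891)^4
Growth factor: (1.0891)^4 = 1.406925
FV = $12,450.00 * 1.406925 = $17,516.22

$17,516.22


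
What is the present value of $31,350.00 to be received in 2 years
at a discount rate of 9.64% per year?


Formula: PV = FV / (1 + r)^n
Substituting: PV = $31,350.00 / (1 + 0.0964)^2
Discount factor: (1.0964)^2 = 1.202093
PV = $31,350.00 / 1.202093 = $26,079.51

$26,079.51


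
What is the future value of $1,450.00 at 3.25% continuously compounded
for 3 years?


Formula: FV = P * e^(r*t)
Exponent: r*t = 0.0325 * 3 = 0.0975
e^(0.0975) = 1.102411
FV = $1,450.00 * 1.102411 = $1,598.50

$1,598.50


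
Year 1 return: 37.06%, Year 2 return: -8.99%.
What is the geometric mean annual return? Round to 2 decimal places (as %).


Formula: Geometric mean = ((1+r1)*(1+r2))^(1/2) - 1
Product: (1 + 0.3706) * (1 + -0.0899) = 1.3706 * 0.9101 = 1.247383
Square root: 1.247383^0.5 = 1.116863
Geometric mean = 1.116863 - 1 = 0.116863
As percentage: 11.69%

11.69%


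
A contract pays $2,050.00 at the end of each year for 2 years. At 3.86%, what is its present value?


Formula: PV = PMT * (1 - (1+r)^(-n)) / r
Discount factor: (1 + 0.0386)^(-2) = 0.92705
Bracket: 1 - 0.92705 = 0.07295
PV = $2,050.00 * 0.07295 / 0.0386 = $3,874.26

$3,874.26


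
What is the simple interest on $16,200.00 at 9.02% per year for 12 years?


Formula: I = P * r * t
Substituting: I = $16,200.00 * 0.0902 * 12
Step: I = $16,200.00 * 1.0824
I = $17,534.88

$17,534.88


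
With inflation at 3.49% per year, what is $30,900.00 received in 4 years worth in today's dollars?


Formula: Real value = nominal / (1 + inflation)^years
Price level: (1 + 0.0349)^4 = 1.14708
Real value = $30,900.00 / 1.14708 = $26,937.97

$26,937.97


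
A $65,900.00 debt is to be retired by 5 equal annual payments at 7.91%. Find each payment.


Formula: PMT = PV * r / (1 - (1+r)^(-n))
Denominator: 1 - (1 + 0.0791)^(-5) = 0.316574
Numerator: $65,900.00 * 0.0791 = 5212.69
PMT = 5212.69 / 0.316574 = $16,465.95

$16,465.95


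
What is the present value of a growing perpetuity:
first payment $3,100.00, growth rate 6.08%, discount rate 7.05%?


Formula: PV = C / (r - g)
Spread: r - g = 0.0705 - 0.0608 = 0.0097
Substituting: PV = $3,100.00 / 0.0097
PV = $319,587.63

$319,587.63


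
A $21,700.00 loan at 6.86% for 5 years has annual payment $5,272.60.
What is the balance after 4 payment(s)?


Formula: Balance = PV*(1+r)^k - PMT*((1+r)^k - 1)/r
Growth: (1 + 0.0686)^4 = 1.303949
Accumulated factor: ((1+r)^k - 1)/r = 4.430747
Balance = $21,700.00 * 1.303949 - $5,272.60 * 4.430747
Balance = $4,934.14

$4,934.14


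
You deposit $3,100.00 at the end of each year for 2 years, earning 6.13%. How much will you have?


Formula: FV = PMT * ((1+r)^n - 1) / r
Growth factor: (1 + 0.0613)^2 = 1.126358
Numerator: 1.126358 - 1 = 0.126358
FV = $3,100.00 * 0.126358 / 0.0613 = $6,390.03

$6,390.03


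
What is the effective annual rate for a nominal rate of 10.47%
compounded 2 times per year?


Formula: EAR = (1 + r/m)^m - 1
Period rate: r/m = 0.1047 / 2 = 0.05235
Compounding: (1 + 0.05235)^2 = 1.107441
EAR = 1.107441 - 1 = 0.107441

0.107441


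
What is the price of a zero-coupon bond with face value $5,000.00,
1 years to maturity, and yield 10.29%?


Formula: Price = FV / (1 + r)^n
Substituting: Price = $5,000.00 / (1 + 0.1029)^1
Discount factor: (1.1029)^1 = 1.1029
Price = $5,000.00 / 1.1029 = $4,533.50

$4,533.50


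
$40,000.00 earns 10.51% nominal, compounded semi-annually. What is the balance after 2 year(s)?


Formula: FV = P * (1 + r/m)^(m*t)
Period rate: r/m = 0.1051 / 2 = 0.05255
Total periods: m*t = 2 * 2 = 4
Growth factor: (1 + 0.05255)^4 = 1.227357
FV = $40,000.00 * 1.227357 = $49,094.28

$49,094.28


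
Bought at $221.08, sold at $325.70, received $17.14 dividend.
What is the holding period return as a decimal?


Formula: HPR = (P1 - P0 + D) / P0
Gain: $325.70 - $221.08 + $17.14 = $121.76
HPR = $121.76 / $221.08 = 0.5508

0.5508


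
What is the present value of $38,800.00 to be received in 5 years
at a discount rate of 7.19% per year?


Formula: PV = FV / (1 + r)^n
Substituting: PV = $38,800.00 / (1 + 0.0719)^5
Discount factor: (1.0719)^5 = 1.415049
PV = $38,800.00 / 1.415049 = $27,419.55

$27,419.55


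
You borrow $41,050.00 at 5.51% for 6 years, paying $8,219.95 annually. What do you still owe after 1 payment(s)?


Formula: Balance = PV*(1+r)^k - PMT*((1+r)^k - 1)/r
Growth: (1 + 0.0551)^1 = 1.0551
Accumulated factor: ((1+r)^k - 1)/r = 1.0
Balance = $41,050.00 * 1.0551 - $8,219.95 * 1.0
Balance = $35,091.91

$35,091.91


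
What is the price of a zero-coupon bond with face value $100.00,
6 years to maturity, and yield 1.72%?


Formula: Price = FV / (1 + r)^n
Substituting: Price = $100.00 / (1 + 0.0172)^6
Discount factor: (1.0172)^6 = 1.107741
Price = $100.00 / 1.107741 = $90.27

$90.27


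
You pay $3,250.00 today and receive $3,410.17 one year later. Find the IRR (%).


Formula: IRR = C1/C0 - 1
Substituting: IRR = $3,410.17 / $3,250.00 - 1
Ratio: 1.049283 - 1 = 0.049283
IRR = 4.9283%

4.9283%


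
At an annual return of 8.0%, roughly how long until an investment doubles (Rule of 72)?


Formula: Years ≈ 72 / r
Substituting: Years ≈ 72 / 8.0
Years ≈ 9.0

9.0 years


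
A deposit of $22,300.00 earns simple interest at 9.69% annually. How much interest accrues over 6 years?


Formula: I = P * r * t
Substituting: I = $22,300.00 * 0.0969 * 6
Step: I = $22,300.00 * 0.5814
I = $12,965.22

$12,965.22


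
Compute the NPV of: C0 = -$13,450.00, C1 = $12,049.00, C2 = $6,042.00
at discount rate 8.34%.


Formula: NPV = C0 + C1/(1+r) + C2/(1+r)^2
Discount C1: $12,049.00 / (1 + 0.0834) = $11,121.47
Discount C2: $6,042.00 / (1 + 0.0834)^2 = $5,147.58
NPV = -$13,450.00 + $11,121.47 + $5,147.58 = $2,819.05

$2,819.05


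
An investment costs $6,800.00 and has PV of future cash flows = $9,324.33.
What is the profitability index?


Formula: PI = PV(cash flows) / initial investment
Substituting: PI = $9,324.33 / $6,800.00
PI = 1.3712

1.3712


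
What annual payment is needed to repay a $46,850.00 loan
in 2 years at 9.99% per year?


Formula: PMT = PV * r / (1 - (1+r)^(-n))
Denominator: 1 - (1 + 0.0999)^(-2) = 0.173403
Numerator: $46,850.00 * 0.0999 = 4680.315
PMT = 4680.315 / 0.173403 = $26,990.90

$26,990.90


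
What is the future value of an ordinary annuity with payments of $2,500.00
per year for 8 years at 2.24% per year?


Formula: FV = PMT * ((1+r)^n - 1) / r
Growth factor: (1 + 0.0224)^8 = 1.193897
Numerator: 1.193897 - 1 = 0.193897
FV = $2,500.00 * 0.193897 / 0.0224 = $21,640.25

$21,640.25


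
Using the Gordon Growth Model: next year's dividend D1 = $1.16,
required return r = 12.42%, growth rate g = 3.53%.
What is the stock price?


Formula: P = D1 / (r - g)
Spread: r - g = 0.1242 - 0.0353 = 0.0889
Substituting: P = $1.16 / 0.0889
P = $13.05

$13.05


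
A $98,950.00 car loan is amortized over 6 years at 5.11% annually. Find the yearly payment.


Formula: PMT = PV * r / (1 - (1+r)^(-n))
Denominator: 1 - (1 + 0.0511)^(-6) = 0.258458
Numerator: $98,950.00 * 0.0511 = 5056.345
PMT = 5056.345 / 0.258458 = $19,563.51

$19,563.51


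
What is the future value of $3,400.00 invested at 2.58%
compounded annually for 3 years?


Formula: FV = P * (1 + r)^n
Substituting: FV = $3,400.00 * (1 + 0.0258)^3
Growth factor: (1.0258)^3 = 1.079414
FV = $3,400.00 * 1.079414 = $3,670.01

$3,670.01


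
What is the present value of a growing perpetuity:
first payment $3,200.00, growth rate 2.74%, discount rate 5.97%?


Formula: PV = C / (r - g)
Spread: r - g = 0.0597 - 0.0274 = 0.0323
Substituting: PV = $3,200.00 / 0.0323
PV = $99,071.21

$99,071.21


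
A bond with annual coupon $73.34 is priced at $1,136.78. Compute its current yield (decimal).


Formula: Current yield = annual coupon / price
Substituting: CY = $73.34 / $1,136.78
CY = 0.064516

0.064516


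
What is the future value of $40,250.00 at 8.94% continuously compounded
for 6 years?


Formula: FV = P * e^(r*t)
Exponent: r*t = 0.0894 * 6 = 0.5364
e^(0.5364) = 1.70984
FV = $40,250.00 * 1.70984 = $68,821.07

$68,821.07


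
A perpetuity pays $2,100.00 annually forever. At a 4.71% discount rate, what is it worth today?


Formula: PV = C / r
Substituting: PV = $2,100.00 / 0.0471
PV = $44,585.99

$44,585.99


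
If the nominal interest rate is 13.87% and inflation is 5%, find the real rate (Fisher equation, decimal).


Formula: (1 + r_real) = (1 + r_nom) / (1 + inflation)
Substituting: (1 + r_real) = 1.1387 / 1.05
(1 + r_real) = 1.084476
r_real = 1.084476 - 1 = 0.084476

0.084476


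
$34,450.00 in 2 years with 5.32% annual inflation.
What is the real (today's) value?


Formula: Real value = nominal / (1 + inflation)^years
Price level: (1 + 0.0532)^2 = 1.10923
Real value = $34,450.00 / 1.10923 = $31,057.57

$31,057.57


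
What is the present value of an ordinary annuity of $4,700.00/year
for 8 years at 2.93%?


Formula: PV = PMT * (1 - (1+r)^(-n)) / r
Discount factor: (1 + 0.0293)^(-8) = 0.793714
Bracket: 1 - 0.793714 = 0.206286
PV = $4,700.00 * 0.206286 / 0.0293 = $33,090.19

$33,090.19


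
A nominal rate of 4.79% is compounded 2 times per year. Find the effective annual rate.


Formula: EAR = (1 + r/m)^m - 1
Period rate: r/m = 0.0479 / 2 = 0.02395
Compounding: (1 + 0.02395)^2 = 1.048474
EAR = 1.048474 - 1 = 0.048474

0.048474


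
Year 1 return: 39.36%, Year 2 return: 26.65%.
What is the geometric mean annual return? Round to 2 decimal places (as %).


Formula: Geometric mean = ((1+r1)*(1+r2))^(1/2) - 1
Product: (1 + 0.3936) * (1 + 0.2665) = 1.3936 * 1.2665 = 1.764994
Square root: 1.764994^0.5 = 1.328531
Geometric mean = 1.328531 - 1 = 0.328531
As percentage: 32.85%

32.85%


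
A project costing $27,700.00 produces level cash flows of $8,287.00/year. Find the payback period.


Formula: Payback = investment / annual cash flow
Substituting: Payback = $27,700.00 / $8,287.00
Payback = 3.3426 years

3.3426 years


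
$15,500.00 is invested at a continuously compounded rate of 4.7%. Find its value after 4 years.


Formula: FV = P * e^(r*t)
Exponent: r*t = 0.047 * 4 = 0.188
e^(0.188) = 1.206834
FV = $15,500.00 * 1.206834 = $18,705.92

$18,705.92


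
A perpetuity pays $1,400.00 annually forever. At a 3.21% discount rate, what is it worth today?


Formula: PV = C / r
Substituting: PV = $1,400.00 / 0.0321
PV = $43,613.71

$43,613.71


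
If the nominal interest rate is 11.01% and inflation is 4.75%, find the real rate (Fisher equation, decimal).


Formula: (1 + r_real) = (1 + r_nom) / (1 + inflation)
Substituting: (1 + r_real) = 1.1101 / 1.0475
(1 + r_real) = 1.059761
r_real = 1.059761 - 1 = 0.059761

0.059761


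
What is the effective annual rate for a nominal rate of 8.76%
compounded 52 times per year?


Formula: EAR = (1 + r/m)^m - 1
Period rate: r/m = 0.0876 / 52 = 0.001685
Compounding: (1 + 0.001685)^52 = 1.091471
EAR = 1.091471 - 1 = 0.091471

0.091471


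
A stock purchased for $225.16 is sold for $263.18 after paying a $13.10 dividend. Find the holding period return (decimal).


Formula: HPR = (P1 - P0 + D) / P0
Gain: $263.18 - $225.16 + $13.10 = $51.12
HPR = $51.12 / $225.16 = 0.227

0.227


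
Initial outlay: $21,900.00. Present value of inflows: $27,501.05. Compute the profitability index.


Formula: PI = PV(cash flows) / initial investment
Substituting: PI = $27,501.05 / $21,900.00
PI = 1.2558

1.2558


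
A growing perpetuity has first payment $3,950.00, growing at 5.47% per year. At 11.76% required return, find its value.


Formula: PV = C / (r - g)
Spread: r - g = 0.1176 - 0.0547 = 0.0629
Substituting: PV = $3,950.00 / 0.0629
PV = $62,798.09

$62,798.09


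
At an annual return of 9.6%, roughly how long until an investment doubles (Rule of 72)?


Formula: Years ≈ 72 / r
Substituting: Years ≈ 72 / 9.6
Years ≈ 7.5

7.5 years


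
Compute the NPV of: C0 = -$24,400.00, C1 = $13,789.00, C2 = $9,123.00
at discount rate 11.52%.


Formula: NPV = C0 + C1/(1+r) + C2/(1+r)^2
Discount C1: $13,789.00 / (1 + 0.1152) = $12,364.60
Discount C2: $9,123.00 / (1 + 0.1152)^2 = $7,335.54
NPV = -$24,400.00 + $12,364.60 + $7,335.54 = -$4,699.86

-$4,699.86


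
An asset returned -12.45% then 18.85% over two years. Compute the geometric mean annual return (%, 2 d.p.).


Formula: Geometric mean = ((1+r1)*(1+r2))^(1/2) - 1
Product: (1 + -0.1245) * (1 + 0.1885) = 0.8755 * 1.1885 = 1.040532
Square root: 1.040532^0.5 = 1.020065
Geometric mean = 1.020065 - 1 = 0.020065
As percentage: 2.01%

2.01%


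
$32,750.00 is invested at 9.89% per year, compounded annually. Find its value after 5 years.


Formula: FV = P * (1 + r)^n
Substituting: FV = $32,750.00 * (1 + 0.0989)^5
Growth factor: (1.0989)^5 = 1.602474
FV = $32,750.00 * 1.602474 = $52,481.01

$52,481.01


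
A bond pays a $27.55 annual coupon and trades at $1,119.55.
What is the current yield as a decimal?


Formula: Current yield = annual coupon / price
Substituting: CY = $27.55 / $1,119.55
CY = 0.024608

0.024608


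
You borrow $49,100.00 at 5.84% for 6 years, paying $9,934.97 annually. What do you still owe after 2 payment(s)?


Formula: Balance = PV*(1+r)^k - PMT*((1+r)^k - 1)/r
Growth: (1 + 0.0584)^2 = 1.120211
Accumulated factor: ((1+r)^k - 1)/r = 2.0584
Balance = $49,100.00 * 1.120211 - $9,934.97 * 2.0584
Balance = $34,552.20

$34,552.20


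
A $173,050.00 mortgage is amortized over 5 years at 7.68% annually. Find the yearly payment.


Formula: PMT = PV * r / (1 - (1+r)^(-n))
Denominator: 1 - (1 + 0.0768)^(-5) = 0.309244
Numerator: $173,050.00 * 0.0768 = 13290.24
PMT = 13290.24 / 0.309244 = $42,976.57

$42,976.57


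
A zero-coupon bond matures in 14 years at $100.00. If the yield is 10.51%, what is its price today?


Formula: Price = FV / (1 + r)^n
Substituting: Price = $100.00 / (1 + 0.1051)^14
Discount factor: (1.1051)^14 = 4.051558
Price = $100.00 / 4.051558 = $24.68

$24.68


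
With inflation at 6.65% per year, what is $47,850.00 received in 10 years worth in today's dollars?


Formula: Real value = nominal / (1 + inflation)^years
Price level: (1 + 0.0665)^10 = 1.903744
Real value = $47,850.00 / 1.903744 = $25,134.68

$25,134.68


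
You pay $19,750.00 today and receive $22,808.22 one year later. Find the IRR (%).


Formula: IRR = C1/C0 - 1
Substituting: IRR = $22,808.22 / $19,750.00 - 1
Ratio: 1.154847 - 1 = 0.154847
IRR = 15.4847%

15.4847%


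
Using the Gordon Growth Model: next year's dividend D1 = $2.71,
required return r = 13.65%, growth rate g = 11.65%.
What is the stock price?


Formula: P = D1 / (r - g)
Spread: r - g = 0.1365 - 0.1165 = 0.02
Substituting: P = $2.71 / 0.02
P = $135.50

$135.50


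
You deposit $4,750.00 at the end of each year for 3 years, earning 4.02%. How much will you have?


Formula: FV = PMT * ((1+r)^n - 1) / r
Growth factor: (1 + 0.0402)^3 = 1.125513
Numerator: 1.125513 - 1 = 0.125513
FV = $4,750.00 * 0.125513 / 0.0402 = $14,830.53

$14,830.53


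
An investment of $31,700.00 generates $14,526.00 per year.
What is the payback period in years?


Formula: Payback = investment / annual cash flow
Substituting: Payback = $31,700.00 / $14,526.00
Payback = 2.1823 years

2.1823 years


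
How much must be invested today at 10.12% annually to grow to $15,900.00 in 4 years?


Formula: PV = FV / (1 + r)^n
Substituting: PV = $15,900.00 / (1 + 0.1012)^4
Discount factor: (1.1012)^4 = 1.470499
PV = $15,900.00 / 1.470499 = $10,812.65

$10,812.65


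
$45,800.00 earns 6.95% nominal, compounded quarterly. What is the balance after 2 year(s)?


Formula: FV = P * (1 + r/m)^(m*t)
Period rate: r/m = 0.0695 / 4 = 0.017375
Total periods: m*t = 4 * 2 = 8
Growth factor: (1 + 0.017375)^8 = 1.147753
FV = $45,800.00 * 1.147753 = $52,567.09

$52,567.09


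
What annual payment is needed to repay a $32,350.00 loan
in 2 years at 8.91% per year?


Formula: PMT = PV * r / (1 - (1+r)^(-n))
Denominator: 1 - (1 + 0.0891)^(-2) = 0.156928
Numerator: $32,350.00 * 0.0891 = 2882.385
PMT = 2882.385 / 0.156928 = $18,367.52

$18,367.52


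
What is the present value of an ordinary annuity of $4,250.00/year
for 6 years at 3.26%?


Formula: PV = PMT * (1 - (1+r)^(-n)) / r
Discount factor: (1 + 0.0326)^(-6) = 0.824911
Bracket: 1 - 0.824911 = 0.175089
PV = $4,250.00 * 0.175089 / 0.0326 = $22,825.98

$22,825.98


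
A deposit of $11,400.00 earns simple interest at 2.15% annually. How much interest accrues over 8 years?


Formula: I = P * r * t
Substituting: I = $11,400.00 * 0.0215 * 8
Step: I = $11,400.00 * 0.172
I = $1,960.80

$1,960.80


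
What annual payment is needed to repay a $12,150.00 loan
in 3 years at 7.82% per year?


Formula: PMT = PV * r / (1 - (1+r)^(-n))
Denominator: 1 - (1 + 0.0782)^(-3) = 0.202185
Numerator: $12,150.00 * 0.0782 = 950.13
PMT = 950.13 / 0.202185 = $4,699.30

$4,699.30


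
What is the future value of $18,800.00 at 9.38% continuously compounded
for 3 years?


Formula: FV = P * e^(r*t)
Exponent: r*t = 0.0938 * 3 = 0.2814
e^(0.2814) = 1.324983
FV = $18,800.00 * 1.324983 = $24,909.69

$24,909.69


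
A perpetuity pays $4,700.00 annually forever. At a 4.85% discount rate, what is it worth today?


Formula: PV = C / r
Substituting: PV = $4,700.00 / 0.0485
PV = $96,907.22

$96,907.22


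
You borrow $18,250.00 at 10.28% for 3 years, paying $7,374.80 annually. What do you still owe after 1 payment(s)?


Formula: Balance = PV*(1+r)^k - PMT*((1+r)^k - 1)/r
Growth: (1 + 0.1028)^1 = 1.1028
Accumulated factor: ((1+r)^k - 1)/r = 1.0
Balance = $18,250.00 * 1.1028 - $7,374.80 * 1.0
Balance = $12,751.30

$12,751.30


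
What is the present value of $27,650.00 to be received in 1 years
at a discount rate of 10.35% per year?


Formula: PV = FV / (1 + r)^n
Substituting: PV = $27,650.00 / (1 + 0.1035)^1
Discount factor: (1.1035)^1 = 1.1035
PV = $27,650.00 / 1.1035 = $25,056.64

$25,056.64


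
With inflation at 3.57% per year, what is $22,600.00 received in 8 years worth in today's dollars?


Formula: Real value = nominal / (1 + inflation)^years
Price level: (1 + 0.0357)^8 = 1.323951
Real value = $22,600.00 / 1.323951 = $17,070.12

$17,070.12
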